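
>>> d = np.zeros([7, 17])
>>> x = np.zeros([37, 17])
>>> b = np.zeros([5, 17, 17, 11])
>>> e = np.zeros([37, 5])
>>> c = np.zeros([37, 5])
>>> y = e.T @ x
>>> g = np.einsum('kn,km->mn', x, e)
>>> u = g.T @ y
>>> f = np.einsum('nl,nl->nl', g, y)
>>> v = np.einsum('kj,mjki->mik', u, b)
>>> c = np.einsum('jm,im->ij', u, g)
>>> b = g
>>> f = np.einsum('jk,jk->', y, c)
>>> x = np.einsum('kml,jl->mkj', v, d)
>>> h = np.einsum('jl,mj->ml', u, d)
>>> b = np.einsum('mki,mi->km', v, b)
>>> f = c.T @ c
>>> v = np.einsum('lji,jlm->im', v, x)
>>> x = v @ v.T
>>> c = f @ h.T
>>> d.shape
(7, 17)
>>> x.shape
(17, 17)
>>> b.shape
(11, 5)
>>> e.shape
(37, 5)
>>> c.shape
(17, 7)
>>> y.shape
(5, 17)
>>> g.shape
(5, 17)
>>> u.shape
(17, 17)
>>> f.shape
(17, 17)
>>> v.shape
(17, 7)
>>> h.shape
(7, 17)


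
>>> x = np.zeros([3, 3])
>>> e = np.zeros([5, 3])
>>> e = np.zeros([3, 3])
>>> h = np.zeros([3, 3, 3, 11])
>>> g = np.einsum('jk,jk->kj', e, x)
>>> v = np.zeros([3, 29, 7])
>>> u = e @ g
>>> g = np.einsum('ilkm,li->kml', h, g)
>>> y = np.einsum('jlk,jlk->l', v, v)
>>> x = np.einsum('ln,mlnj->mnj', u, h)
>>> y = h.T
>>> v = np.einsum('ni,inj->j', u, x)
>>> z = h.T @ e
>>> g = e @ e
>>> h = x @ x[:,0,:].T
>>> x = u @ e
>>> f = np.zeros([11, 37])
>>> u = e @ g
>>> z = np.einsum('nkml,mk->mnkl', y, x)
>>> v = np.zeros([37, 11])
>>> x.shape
(3, 3)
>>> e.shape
(3, 3)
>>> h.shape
(3, 3, 3)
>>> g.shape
(3, 3)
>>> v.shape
(37, 11)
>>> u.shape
(3, 3)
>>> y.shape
(11, 3, 3, 3)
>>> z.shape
(3, 11, 3, 3)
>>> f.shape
(11, 37)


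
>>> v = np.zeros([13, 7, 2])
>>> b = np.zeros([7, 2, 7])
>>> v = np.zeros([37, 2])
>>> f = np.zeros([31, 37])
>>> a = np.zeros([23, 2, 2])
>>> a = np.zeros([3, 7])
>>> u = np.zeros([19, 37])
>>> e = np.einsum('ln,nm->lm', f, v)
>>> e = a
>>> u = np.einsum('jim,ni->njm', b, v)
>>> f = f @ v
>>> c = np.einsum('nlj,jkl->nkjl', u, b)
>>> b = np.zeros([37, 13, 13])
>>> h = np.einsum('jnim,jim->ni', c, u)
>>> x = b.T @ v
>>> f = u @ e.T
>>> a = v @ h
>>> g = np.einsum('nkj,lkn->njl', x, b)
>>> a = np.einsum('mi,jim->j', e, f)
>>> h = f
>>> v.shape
(37, 2)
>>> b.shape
(37, 13, 13)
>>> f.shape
(37, 7, 3)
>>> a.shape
(37,)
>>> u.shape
(37, 7, 7)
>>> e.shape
(3, 7)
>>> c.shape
(37, 2, 7, 7)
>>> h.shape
(37, 7, 3)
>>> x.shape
(13, 13, 2)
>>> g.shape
(13, 2, 37)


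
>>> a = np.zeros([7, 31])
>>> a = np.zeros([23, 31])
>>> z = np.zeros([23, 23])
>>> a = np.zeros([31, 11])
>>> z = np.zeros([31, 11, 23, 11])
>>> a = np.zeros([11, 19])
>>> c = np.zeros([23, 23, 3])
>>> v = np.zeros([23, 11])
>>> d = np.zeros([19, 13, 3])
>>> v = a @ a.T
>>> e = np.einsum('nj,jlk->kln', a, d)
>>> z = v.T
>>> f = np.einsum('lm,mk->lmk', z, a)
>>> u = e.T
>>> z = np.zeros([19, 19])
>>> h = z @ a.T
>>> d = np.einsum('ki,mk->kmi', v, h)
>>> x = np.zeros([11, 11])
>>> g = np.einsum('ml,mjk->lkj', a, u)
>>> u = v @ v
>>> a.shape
(11, 19)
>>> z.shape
(19, 19)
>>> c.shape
(23, 23, 3)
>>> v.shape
(11, 11)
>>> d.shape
(11, 19, 11)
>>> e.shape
(3, 13, 11)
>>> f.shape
(11, 11, 19)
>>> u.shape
(11, 11)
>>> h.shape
(19, 11)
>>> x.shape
(11, 11)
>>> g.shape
(19, 3, 13)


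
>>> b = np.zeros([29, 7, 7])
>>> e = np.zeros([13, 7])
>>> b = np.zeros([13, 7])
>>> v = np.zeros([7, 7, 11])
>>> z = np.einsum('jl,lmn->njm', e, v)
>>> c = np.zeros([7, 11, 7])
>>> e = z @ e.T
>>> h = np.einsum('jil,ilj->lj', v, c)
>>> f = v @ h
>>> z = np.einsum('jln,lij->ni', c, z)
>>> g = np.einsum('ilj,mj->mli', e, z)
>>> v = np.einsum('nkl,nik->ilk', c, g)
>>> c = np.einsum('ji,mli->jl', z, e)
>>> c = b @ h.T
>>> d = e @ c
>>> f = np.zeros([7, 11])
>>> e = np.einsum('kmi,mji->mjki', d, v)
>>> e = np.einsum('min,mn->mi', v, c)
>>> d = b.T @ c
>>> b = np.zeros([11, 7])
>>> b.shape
(11, 7)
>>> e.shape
(13, 7)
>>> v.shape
(13, 7, 11)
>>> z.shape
(7, 13)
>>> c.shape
(13, 11)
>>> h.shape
(11, 7)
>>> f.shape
(7, 11)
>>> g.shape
(7, 13, 11)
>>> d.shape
(7, 11)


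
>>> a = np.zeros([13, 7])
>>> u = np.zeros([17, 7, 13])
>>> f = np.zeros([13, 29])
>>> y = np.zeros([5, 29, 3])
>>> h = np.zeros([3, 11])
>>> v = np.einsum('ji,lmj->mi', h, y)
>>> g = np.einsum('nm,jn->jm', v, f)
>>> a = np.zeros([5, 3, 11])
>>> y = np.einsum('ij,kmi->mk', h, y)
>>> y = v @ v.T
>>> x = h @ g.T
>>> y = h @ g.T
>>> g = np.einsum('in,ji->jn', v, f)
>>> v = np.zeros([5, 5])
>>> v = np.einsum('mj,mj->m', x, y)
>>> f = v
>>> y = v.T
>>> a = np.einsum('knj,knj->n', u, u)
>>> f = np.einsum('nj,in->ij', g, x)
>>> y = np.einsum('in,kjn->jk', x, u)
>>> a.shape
(7,)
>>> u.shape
(17, 7, 13)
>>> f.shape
(3, 11)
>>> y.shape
(7, 17)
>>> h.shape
(3, 11)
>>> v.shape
(3,)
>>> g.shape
(13, 11)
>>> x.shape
(3, 13)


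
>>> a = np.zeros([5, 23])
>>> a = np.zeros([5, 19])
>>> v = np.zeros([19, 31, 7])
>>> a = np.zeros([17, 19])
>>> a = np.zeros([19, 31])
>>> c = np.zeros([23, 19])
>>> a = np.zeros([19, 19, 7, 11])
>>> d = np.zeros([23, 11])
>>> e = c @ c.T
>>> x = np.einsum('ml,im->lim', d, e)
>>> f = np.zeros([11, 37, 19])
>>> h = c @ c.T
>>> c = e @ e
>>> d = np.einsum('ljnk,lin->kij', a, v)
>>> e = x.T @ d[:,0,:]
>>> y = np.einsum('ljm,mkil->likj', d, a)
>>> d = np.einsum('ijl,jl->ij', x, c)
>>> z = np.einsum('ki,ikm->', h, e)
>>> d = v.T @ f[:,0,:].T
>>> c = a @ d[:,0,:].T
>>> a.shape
(19, 19, 7, 11)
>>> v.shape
(19, 31, 7)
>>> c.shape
(19, 19, 7, 7)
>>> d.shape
(7, 31, 11)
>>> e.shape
(23, 23, 19)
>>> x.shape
(11, 23, 23)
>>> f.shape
(11, 37, 19)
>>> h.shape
(23, 23)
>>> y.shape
(11, 7, 19, 31)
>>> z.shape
()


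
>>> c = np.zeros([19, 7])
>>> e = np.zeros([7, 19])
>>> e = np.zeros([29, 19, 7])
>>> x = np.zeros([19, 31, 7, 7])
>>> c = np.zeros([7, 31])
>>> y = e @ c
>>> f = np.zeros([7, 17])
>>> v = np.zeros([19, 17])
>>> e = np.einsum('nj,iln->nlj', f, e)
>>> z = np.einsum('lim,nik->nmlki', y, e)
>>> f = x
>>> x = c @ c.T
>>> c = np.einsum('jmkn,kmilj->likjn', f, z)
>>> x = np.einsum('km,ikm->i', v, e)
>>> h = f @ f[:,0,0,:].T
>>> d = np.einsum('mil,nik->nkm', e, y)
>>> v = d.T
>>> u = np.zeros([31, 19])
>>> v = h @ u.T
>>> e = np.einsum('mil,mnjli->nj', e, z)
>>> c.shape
(17, 29, 7, 19, 7)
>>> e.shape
(31, 29)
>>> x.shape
(7,)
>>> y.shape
(29, 19, 31)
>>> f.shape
(19, 31, 7, 7)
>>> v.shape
(19, 31, 7, 31)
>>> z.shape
(7, 31, 29, 17, 19)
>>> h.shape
(19, 31, 7, 19)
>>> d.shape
(29, 31, 7)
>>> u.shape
(31, 19)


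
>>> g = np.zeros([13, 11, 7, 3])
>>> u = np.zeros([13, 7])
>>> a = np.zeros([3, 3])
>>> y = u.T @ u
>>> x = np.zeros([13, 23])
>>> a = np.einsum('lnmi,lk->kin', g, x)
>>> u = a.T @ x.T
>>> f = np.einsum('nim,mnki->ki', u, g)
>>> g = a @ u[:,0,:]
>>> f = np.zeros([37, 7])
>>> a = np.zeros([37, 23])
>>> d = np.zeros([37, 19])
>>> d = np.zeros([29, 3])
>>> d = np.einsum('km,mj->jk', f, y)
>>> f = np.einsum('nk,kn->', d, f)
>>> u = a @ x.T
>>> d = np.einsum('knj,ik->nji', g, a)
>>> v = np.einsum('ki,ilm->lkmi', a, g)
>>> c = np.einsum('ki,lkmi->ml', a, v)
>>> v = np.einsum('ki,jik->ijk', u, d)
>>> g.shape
(23, 3, 13)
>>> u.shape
(37, 13)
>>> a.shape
(37, 23)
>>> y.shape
(7, 7)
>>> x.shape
(13, 23)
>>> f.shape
()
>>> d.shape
(3, 13, 37)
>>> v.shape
(13, 3, 37)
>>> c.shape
(13, 3)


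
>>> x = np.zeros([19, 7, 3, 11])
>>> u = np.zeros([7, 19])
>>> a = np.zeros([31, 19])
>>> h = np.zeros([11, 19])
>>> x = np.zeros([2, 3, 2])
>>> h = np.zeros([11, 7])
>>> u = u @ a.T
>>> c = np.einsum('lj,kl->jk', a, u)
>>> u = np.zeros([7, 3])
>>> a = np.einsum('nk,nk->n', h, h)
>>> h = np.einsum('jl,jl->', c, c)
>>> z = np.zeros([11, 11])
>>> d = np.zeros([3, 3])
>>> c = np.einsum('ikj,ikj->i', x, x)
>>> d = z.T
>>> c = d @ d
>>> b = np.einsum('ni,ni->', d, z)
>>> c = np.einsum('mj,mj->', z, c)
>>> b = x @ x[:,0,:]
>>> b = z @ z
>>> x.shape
(2, 3, 2)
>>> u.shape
(7, 3)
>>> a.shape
(11,)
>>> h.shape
()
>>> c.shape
()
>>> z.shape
(11, 11)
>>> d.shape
(11, 11)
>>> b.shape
(11, 11)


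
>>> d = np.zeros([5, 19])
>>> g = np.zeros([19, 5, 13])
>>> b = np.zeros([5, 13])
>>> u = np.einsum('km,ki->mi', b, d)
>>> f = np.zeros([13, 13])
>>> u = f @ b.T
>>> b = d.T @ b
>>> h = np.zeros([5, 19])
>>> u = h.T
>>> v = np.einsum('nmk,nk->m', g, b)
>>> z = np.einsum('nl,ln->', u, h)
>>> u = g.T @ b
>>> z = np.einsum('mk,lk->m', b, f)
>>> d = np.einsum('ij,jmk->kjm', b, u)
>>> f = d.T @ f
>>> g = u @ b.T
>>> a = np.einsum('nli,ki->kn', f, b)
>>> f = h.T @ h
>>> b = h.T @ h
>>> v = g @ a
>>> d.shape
(13, 13, 5)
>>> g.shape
(13, 5, 19)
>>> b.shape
(19, 19)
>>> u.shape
(13, 5, 13)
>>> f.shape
(19, 19)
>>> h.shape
(5, 19)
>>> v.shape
(13, 5, 5)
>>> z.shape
(19,)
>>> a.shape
(19, 5)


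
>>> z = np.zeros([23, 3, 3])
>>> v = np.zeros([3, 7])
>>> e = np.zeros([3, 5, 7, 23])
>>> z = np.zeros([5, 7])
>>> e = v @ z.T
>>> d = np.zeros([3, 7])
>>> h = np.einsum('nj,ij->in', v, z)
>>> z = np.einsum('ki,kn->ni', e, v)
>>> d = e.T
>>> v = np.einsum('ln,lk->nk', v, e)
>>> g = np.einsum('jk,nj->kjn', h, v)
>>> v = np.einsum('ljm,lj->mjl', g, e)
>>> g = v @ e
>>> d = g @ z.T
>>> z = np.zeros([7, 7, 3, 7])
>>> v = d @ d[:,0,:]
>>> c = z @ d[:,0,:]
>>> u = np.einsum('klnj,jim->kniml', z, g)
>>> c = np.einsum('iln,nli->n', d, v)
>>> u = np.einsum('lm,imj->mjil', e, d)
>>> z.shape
(7, 7, 3, 7)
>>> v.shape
(7, 5, 7)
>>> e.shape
(3, 5)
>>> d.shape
(7, 5, 7)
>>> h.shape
(5, 3)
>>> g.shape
(7, 5, 5)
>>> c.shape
(7,)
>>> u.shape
(5, 7, 7, 3)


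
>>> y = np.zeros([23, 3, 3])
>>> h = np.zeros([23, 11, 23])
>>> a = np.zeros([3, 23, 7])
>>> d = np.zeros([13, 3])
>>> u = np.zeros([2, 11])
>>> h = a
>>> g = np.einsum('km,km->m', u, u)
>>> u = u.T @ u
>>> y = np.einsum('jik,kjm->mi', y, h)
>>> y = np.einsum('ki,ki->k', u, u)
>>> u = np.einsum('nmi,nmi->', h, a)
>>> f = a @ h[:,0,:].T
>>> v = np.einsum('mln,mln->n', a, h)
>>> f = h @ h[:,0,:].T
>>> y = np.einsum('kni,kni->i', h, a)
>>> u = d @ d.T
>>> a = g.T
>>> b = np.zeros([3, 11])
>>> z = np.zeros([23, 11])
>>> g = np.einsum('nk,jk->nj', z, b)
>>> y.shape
(7,)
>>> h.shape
(3, 23, 7)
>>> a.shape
(11,)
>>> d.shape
(13, 3)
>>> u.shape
(13, 13)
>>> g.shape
(23, 3)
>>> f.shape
(3, 23, 3)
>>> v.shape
(7,)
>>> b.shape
(3, 11)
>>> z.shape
(23, 11)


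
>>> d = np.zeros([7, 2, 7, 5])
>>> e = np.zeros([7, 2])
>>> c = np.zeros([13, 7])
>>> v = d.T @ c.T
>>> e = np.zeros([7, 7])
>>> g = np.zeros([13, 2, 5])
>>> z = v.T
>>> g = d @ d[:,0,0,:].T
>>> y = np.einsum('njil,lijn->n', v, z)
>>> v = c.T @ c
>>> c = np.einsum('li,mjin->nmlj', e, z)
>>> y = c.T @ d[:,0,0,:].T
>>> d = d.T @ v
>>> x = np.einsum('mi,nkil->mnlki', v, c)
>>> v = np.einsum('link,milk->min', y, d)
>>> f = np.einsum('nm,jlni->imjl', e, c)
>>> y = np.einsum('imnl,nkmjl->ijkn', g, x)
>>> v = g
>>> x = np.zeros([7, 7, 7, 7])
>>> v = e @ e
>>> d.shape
(5, 7, 2, 7)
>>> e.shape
(7, 7)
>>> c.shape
(5, 13, 7, 2)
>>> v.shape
(7, 7)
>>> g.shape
(7, 2, 7, 7)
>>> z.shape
(13, 2, 7, 5)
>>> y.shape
(7, 13, 5, 7)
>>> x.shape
(7, 7, 7, 7)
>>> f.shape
(2, 7, 5, 13)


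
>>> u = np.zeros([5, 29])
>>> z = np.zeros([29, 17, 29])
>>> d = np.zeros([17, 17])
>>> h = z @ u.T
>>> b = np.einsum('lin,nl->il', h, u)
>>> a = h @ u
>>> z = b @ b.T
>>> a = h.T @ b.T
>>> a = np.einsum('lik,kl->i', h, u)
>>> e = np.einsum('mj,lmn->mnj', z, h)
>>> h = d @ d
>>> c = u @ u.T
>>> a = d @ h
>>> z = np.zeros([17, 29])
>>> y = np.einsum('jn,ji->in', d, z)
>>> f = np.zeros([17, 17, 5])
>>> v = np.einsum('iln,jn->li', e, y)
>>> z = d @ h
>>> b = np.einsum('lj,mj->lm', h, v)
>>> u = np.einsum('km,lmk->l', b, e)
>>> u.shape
(17,)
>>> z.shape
(17, 17)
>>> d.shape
(17, 17)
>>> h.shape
(17, 17)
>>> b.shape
(17, 5)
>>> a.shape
(17, 17)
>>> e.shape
(17, 5, 17)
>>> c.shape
(5, 5)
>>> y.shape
(29, 17)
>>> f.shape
(17, 17, 5)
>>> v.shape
(5, 17)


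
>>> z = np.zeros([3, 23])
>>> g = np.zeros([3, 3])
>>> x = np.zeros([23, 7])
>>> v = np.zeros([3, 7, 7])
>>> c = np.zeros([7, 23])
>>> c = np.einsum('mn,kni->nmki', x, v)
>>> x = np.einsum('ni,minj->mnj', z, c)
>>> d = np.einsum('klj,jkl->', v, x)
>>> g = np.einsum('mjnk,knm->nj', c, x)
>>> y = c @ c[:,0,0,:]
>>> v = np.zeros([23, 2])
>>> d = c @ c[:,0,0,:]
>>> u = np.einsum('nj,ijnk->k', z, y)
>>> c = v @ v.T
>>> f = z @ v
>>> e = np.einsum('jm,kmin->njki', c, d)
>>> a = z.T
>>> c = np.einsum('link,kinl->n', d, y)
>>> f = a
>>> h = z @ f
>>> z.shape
(3, 23)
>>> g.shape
(3, 23)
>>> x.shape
(7, 3, 7)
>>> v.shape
(23, 2)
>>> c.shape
(3,)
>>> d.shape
(7, 23, 3, 7)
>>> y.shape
(7, 23, 3, 7)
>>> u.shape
(7,)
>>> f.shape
(23, 3)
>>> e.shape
(7, 23, 7, 3)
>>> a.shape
(23, 3)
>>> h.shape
(3, 3)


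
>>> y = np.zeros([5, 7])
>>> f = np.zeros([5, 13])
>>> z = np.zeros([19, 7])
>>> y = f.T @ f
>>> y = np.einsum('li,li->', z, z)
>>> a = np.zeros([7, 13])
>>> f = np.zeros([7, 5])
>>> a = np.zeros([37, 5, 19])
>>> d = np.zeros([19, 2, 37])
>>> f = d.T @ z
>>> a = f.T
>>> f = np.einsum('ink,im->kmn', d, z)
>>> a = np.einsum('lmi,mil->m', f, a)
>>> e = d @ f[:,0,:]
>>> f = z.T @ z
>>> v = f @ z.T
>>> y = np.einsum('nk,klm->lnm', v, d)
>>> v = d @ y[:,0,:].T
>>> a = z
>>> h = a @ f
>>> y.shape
(2, 7, 37)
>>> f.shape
(7, 7)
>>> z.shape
(19, 7)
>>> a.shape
(19, 7)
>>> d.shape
(19, 2, 37)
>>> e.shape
(19, 2, 2)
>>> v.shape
(19, 2, 2)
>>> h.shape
(19, 7)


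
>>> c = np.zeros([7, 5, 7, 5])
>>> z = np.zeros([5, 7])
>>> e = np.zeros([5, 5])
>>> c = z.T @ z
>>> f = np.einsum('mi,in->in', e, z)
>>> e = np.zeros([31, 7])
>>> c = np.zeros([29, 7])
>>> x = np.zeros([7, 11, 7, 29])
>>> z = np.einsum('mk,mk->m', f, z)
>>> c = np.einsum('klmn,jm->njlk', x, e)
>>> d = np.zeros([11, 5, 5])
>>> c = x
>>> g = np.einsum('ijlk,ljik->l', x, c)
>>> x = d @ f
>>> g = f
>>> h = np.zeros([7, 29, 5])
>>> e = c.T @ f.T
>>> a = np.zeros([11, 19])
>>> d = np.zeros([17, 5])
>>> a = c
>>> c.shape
(7, 11, 7, 29)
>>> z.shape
(5,)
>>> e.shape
(29, 7, 11, 5)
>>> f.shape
(5, 7)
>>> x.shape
(11, 5, 7)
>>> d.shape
(17, 5)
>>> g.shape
(5, 7)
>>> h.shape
(7, 29, 5)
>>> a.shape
(7, 11, 7, 29)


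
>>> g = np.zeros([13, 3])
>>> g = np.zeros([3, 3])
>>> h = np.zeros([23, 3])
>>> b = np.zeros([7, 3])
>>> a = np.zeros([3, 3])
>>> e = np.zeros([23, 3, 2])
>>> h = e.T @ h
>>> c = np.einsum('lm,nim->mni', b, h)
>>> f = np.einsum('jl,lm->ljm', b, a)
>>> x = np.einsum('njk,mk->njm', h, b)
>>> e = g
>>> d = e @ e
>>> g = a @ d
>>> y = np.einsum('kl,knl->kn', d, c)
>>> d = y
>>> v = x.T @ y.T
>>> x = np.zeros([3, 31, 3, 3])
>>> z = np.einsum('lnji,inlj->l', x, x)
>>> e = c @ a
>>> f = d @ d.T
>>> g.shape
(3, 3)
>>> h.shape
(2, 3, 3)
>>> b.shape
(7, 3)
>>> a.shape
(3, 3)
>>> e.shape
(3, 2, 3)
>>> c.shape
(3, 2, 3)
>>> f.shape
(3, 3)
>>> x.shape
(3, 31, 3, 3)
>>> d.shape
(3, 2)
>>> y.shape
(3, 2)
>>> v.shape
(7, 3, 3)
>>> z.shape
(3,)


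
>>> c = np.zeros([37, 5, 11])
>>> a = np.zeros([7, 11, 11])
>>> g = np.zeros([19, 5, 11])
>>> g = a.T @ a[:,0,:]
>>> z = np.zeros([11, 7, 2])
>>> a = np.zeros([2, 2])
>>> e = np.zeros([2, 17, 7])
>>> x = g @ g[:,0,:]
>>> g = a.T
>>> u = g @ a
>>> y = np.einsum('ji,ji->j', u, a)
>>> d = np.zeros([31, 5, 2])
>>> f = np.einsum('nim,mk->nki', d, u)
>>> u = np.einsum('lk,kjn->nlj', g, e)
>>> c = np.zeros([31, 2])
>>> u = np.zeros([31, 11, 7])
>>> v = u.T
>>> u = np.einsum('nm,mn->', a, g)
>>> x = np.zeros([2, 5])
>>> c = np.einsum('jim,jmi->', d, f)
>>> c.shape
()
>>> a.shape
(2, 2)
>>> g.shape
(2, 2)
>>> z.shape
(11, 7, 2)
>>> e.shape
(2, 17, 7)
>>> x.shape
(2, 5)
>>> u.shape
()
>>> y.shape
(2,)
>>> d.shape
(31, 5, 2)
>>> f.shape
(31, 2, 5)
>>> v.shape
(7, 11, 31)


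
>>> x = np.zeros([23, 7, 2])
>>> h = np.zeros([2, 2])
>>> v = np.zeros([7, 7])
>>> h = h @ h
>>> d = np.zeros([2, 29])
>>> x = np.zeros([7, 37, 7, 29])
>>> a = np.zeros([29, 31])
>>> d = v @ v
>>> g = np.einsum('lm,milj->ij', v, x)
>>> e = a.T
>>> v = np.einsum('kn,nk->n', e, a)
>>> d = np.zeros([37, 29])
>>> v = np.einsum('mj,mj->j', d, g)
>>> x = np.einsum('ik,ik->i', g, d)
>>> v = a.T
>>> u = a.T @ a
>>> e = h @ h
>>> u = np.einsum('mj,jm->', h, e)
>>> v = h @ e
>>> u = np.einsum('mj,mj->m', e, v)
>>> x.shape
(37,)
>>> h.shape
(2, 2)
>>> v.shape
(2, 2)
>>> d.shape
(37, 29)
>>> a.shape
(29, 31)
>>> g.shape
(37, 29)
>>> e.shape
(2, 2)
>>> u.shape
(2,)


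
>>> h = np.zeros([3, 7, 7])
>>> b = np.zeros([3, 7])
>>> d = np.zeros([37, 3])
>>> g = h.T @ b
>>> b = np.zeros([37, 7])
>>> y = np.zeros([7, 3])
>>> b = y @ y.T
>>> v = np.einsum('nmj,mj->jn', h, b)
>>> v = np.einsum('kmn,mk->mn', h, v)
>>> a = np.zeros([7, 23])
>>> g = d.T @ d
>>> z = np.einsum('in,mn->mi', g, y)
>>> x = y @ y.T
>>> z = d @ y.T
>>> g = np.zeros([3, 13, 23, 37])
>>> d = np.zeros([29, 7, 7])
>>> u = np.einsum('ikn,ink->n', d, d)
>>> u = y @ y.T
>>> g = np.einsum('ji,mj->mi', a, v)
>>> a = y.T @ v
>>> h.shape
(3, 7, 7)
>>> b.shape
(7, 7)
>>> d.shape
(29, 7, 7)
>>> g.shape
(7, 23)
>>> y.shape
(7, 3)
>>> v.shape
(7, 7)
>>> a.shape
(3, 7)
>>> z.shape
(37, 7)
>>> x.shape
(7, 7)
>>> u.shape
(7, 7)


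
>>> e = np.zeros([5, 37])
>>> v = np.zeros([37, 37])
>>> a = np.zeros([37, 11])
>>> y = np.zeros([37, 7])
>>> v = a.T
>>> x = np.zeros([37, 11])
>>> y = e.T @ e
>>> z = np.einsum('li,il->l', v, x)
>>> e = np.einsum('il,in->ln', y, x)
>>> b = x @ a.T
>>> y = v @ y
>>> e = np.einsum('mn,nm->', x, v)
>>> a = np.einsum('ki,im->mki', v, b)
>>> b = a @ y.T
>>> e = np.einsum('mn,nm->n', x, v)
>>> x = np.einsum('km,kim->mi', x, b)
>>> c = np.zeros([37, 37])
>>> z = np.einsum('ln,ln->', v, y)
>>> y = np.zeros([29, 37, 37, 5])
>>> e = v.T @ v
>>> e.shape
(37, 37)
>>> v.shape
(11, 37)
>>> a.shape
(37, 11, 37)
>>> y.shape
(29, 37, 37, 5)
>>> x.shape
(11, 11)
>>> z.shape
()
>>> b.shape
(37, 11, 11)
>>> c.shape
(37, 37)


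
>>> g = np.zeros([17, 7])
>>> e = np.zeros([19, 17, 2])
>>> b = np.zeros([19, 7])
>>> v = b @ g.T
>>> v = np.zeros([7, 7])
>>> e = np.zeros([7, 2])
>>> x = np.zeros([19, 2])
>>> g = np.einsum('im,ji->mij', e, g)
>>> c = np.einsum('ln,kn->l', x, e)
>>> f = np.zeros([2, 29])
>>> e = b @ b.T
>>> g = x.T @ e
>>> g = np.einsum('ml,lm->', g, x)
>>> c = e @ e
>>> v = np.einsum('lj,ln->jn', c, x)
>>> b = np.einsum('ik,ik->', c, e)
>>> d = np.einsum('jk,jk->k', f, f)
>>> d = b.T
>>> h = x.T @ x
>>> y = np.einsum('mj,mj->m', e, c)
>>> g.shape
()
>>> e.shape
(19, 19)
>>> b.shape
()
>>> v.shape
(19, 2)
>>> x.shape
(19, 2)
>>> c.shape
(19, 19)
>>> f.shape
(2, 29)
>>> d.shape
()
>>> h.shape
(2, 2)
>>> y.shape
(19,)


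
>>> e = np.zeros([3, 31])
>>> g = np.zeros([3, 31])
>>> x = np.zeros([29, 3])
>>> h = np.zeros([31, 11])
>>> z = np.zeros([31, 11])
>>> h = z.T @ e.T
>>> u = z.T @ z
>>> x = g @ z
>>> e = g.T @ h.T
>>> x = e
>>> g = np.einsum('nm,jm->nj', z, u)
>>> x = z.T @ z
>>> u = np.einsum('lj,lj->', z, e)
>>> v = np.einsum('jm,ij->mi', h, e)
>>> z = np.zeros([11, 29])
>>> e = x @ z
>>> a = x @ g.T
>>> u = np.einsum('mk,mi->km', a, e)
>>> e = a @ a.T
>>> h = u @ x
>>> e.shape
(11, 11)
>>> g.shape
(31, 11)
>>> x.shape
(11, 11)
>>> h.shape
(31, 11)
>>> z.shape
(11, 29)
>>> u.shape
(31, 11)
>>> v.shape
(3, 31)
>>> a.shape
(11, 31)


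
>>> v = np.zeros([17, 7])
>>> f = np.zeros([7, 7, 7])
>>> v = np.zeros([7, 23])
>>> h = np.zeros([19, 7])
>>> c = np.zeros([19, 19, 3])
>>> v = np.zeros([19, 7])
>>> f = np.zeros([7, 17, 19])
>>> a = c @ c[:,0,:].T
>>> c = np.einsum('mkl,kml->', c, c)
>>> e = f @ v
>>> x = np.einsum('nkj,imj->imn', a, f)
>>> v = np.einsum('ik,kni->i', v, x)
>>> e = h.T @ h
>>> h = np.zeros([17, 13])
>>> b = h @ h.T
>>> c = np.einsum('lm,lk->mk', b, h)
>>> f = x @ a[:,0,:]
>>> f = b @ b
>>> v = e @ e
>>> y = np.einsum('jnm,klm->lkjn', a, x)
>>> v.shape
(7, 7)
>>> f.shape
(17, 17)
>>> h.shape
(17, 13)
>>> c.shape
(17, 13)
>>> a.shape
(19, 19, 19)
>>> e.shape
(7, 7)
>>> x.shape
(7, 17, 19)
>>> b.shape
(17, 17)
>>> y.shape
(17, 7, 19, 19)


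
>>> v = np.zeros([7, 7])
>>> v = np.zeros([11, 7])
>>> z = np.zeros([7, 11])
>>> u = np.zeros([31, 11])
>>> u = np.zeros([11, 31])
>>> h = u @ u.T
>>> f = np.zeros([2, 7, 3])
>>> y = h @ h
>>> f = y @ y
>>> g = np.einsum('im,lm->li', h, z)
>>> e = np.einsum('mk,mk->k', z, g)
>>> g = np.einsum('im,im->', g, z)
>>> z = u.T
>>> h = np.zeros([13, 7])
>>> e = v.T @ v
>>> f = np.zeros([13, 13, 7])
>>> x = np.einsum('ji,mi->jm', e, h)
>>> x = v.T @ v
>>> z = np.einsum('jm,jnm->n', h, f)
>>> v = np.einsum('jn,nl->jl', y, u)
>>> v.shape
(11, 31)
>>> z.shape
(13,)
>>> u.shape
(11, 31)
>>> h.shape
(13, 7)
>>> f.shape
(13, 13, 7)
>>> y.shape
(11, 11)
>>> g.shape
()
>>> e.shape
(7, 7)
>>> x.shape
(7, 7)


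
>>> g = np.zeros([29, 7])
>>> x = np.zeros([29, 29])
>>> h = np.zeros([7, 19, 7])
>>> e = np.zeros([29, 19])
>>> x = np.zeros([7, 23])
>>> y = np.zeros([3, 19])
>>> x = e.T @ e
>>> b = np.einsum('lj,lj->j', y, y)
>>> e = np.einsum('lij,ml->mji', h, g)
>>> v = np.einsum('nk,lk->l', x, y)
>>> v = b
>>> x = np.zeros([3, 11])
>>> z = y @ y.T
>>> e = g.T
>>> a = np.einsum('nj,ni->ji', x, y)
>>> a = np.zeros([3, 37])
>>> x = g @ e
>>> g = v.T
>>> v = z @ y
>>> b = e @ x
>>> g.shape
(19,)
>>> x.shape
(29, 29)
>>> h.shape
(7, 19, 7)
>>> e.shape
(7, 29)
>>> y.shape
(3, 19)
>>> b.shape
(7, 29)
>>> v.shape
(3, 19)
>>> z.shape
(3, 3)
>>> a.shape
(3, 37)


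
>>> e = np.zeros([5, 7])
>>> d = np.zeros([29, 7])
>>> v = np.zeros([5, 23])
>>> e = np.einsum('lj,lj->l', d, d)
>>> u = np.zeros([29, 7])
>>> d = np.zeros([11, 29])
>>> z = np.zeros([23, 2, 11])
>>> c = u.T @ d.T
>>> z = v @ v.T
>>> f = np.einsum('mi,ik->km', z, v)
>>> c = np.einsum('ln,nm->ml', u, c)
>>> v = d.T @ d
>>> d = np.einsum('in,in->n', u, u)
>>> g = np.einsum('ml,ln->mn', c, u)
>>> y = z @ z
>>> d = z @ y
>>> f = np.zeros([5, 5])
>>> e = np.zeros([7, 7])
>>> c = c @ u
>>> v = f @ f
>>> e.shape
(7, 7)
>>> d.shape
(5, 5)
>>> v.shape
(5, 5)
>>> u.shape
(29, 7)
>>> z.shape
(5, 5)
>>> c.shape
(11, 7)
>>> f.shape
(5, 5)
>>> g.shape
(11, 7)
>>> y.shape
(5, 5)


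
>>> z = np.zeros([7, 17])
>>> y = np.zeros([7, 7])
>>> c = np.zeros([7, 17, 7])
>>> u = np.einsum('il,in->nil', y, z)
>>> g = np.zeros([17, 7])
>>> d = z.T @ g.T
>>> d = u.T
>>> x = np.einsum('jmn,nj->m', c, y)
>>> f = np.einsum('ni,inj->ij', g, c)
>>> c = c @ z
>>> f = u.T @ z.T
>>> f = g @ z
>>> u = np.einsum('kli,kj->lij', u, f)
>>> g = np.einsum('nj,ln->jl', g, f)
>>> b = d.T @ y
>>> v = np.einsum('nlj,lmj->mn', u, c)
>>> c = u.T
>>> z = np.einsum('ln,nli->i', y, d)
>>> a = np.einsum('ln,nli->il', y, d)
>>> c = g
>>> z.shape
(17,)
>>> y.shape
(7, 7)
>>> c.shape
(7, 17)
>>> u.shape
(7, 7, 17)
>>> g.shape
(7, 17)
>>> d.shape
(7, 7, 17)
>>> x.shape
(17,)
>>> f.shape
(17, 17)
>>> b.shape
(17, 7, 7)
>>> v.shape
(17, 7)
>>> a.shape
(17, 7)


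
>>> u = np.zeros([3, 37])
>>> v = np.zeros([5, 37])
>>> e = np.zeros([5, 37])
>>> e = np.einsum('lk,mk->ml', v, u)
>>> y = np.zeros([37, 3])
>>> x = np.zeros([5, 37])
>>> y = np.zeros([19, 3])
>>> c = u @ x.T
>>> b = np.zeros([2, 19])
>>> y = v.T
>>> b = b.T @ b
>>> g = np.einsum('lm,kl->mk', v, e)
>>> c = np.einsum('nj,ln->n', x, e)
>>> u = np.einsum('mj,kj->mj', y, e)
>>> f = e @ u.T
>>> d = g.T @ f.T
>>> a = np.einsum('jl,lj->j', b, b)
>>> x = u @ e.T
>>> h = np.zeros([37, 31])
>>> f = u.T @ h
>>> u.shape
(37, 5)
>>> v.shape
(5, 37)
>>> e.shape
(3, 5)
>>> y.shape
(37, 5)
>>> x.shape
(37, 3)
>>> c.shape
(5,)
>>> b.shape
(19, 19)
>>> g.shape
(37, 3)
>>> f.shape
(5, 31)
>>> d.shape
(3, 3)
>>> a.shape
(19,)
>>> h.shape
(37, 31)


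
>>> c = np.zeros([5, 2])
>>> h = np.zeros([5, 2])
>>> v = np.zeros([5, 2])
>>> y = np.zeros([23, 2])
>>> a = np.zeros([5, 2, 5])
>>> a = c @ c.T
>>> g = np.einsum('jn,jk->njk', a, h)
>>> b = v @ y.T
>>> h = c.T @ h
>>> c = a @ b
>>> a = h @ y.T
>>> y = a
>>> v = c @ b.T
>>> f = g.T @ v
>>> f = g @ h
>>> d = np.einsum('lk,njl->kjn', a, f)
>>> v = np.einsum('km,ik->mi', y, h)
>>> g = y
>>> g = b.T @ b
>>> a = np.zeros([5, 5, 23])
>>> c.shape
(5, 23)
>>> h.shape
(2, 2)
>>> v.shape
(23, 2)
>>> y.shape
(2, 23)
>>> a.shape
(5, 5, 23)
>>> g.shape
(23, 23)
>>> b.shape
(5, 23)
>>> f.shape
(5, 5, 2)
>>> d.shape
(23, 5, 5)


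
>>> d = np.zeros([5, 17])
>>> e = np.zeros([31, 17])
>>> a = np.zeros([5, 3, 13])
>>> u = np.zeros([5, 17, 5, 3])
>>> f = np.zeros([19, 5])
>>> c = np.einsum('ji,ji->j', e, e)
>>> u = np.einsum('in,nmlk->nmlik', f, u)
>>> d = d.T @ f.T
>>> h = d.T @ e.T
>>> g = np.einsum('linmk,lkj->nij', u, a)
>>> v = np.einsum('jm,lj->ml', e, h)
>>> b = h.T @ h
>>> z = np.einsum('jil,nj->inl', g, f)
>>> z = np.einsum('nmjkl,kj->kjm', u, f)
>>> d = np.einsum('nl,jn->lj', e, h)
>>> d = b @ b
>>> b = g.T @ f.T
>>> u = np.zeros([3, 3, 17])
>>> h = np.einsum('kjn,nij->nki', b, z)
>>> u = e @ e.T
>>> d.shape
(31, 31)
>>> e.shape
(31, 17)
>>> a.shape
(5, 3, 13)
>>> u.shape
(31, 31)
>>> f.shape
(19, 5)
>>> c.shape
(31,)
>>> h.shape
(19, 13, 5)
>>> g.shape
(5, 17, 13)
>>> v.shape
(17, 19)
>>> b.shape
(13, 17, 19)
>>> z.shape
(19, 5, 17)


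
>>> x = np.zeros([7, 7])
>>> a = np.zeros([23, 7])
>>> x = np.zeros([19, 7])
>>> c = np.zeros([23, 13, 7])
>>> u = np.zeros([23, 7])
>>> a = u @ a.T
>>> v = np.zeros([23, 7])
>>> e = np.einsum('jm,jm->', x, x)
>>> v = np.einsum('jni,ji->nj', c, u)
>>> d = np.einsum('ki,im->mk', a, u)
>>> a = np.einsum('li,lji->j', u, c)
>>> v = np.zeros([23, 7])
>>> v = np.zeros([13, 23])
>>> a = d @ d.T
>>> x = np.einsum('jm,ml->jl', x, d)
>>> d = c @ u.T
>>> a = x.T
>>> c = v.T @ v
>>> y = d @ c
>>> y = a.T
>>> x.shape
(19, 23)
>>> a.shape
(23, 19)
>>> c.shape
(23, 23)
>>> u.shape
(23, 7)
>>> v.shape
(13, 23)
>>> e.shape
()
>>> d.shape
(23, 13, 23)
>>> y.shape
(19, 23)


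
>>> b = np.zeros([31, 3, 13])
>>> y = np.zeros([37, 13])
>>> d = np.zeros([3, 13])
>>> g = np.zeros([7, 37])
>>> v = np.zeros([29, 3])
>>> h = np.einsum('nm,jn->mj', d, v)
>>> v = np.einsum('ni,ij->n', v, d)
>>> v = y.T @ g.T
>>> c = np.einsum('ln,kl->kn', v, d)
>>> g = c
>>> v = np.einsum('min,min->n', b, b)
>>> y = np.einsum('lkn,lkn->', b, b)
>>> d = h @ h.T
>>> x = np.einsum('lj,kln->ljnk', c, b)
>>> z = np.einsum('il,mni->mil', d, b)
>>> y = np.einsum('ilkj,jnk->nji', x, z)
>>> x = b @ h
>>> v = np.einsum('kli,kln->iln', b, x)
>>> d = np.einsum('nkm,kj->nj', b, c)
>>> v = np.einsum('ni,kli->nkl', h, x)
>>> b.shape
(31, 3, 13)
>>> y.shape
(13, 31, 3)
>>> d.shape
(31, 7)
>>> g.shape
(3, 7)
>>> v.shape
(13, 31, 3)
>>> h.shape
(13, 29)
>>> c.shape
(3, 7)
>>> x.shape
(31, 3, 29)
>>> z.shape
(31, 13, 13)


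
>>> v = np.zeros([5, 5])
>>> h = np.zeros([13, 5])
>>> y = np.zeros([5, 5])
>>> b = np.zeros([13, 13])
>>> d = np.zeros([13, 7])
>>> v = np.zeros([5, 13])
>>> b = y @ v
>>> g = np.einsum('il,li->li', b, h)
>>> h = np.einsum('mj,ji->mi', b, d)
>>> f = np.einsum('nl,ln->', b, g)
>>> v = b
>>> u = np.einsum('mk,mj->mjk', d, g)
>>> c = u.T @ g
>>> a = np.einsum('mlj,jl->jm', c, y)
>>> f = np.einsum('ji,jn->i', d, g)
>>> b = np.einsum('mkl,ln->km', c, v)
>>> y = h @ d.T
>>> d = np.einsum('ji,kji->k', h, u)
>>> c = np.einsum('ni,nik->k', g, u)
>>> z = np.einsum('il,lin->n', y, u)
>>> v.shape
(5, 13)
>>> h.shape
(5, 7)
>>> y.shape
(5, 13)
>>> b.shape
(5, 7)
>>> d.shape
(13,)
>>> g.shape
(13, 5)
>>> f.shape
(7,)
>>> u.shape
(13, 5, 7)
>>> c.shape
(7,)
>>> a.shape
(5, 7)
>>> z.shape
(7,)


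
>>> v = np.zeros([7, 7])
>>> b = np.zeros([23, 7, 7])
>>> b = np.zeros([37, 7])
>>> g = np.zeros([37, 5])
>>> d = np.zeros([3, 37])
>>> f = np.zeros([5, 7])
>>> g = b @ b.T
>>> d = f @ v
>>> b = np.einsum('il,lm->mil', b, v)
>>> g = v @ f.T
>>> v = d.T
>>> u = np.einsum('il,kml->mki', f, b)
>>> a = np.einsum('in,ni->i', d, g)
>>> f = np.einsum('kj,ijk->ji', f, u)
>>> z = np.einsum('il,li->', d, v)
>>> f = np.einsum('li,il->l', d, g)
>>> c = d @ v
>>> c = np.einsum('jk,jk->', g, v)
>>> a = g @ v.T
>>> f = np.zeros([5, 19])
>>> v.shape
(7, 5)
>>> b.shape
(7, 37, 7)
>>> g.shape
(7, 5)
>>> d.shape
(5, 7)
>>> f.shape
(5, 19)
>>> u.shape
(37, 7, 5)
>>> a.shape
(7, 7)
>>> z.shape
()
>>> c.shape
()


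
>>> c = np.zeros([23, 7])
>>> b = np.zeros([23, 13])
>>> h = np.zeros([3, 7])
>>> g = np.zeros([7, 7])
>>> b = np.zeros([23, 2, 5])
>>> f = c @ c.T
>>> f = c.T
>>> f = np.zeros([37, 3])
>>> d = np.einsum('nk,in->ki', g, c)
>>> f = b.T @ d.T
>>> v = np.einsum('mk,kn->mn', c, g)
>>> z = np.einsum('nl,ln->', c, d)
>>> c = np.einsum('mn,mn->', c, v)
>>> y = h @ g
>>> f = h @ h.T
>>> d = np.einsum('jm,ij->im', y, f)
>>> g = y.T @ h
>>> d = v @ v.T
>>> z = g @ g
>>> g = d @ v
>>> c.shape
()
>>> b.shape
(23, 2, 5)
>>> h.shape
(3, 7)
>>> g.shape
(23, 7)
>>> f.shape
(3, 3)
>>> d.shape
(23, 23)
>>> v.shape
(23, 7)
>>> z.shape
(7, 7)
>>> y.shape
(3, 7)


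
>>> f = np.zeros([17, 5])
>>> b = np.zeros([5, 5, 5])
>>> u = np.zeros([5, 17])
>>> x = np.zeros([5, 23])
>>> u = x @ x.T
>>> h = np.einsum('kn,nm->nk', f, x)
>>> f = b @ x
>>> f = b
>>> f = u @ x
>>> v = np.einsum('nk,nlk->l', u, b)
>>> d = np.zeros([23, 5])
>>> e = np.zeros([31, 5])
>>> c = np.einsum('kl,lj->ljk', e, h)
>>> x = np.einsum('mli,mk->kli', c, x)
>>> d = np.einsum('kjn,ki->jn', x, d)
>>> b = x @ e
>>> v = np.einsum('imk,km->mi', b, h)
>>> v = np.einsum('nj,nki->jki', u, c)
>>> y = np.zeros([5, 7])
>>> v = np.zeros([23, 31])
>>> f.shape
(5, 23)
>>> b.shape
(23, 17, 5)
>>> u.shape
(5, 5)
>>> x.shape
(23, 17, 31)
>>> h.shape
(5, 17)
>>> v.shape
(23, 31)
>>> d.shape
(17, 31)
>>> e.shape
(31, 5)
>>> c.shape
(5, 17, 31)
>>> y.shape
(5, 7)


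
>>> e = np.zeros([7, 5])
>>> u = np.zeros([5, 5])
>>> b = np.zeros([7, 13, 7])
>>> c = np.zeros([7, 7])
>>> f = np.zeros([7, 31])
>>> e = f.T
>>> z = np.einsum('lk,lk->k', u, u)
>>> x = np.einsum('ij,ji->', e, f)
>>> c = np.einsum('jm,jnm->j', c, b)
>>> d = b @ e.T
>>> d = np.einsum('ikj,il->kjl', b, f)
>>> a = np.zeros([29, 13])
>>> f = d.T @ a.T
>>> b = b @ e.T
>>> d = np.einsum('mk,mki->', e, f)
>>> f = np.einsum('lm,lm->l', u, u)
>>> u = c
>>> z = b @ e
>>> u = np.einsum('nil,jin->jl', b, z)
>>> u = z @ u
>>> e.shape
(31, 7)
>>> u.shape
(7, 13, 31)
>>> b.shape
(7, 13, 31)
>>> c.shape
(7,)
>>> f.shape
(5,)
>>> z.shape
(7, 13, 7)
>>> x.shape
()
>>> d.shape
()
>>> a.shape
(29, 13)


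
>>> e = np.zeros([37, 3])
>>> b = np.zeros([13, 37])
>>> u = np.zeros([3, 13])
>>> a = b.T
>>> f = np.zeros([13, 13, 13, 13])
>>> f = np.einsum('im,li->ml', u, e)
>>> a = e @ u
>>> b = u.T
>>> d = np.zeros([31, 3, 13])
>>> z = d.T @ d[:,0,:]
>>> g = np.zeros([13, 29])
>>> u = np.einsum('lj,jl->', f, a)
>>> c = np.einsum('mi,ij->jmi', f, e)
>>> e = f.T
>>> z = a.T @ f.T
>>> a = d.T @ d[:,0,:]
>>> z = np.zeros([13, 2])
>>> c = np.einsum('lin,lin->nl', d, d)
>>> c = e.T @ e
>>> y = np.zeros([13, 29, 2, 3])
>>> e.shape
(37, 13)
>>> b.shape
(13, 3)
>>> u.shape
()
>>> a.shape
(13, 3, 13)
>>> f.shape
(13, 37)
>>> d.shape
(31, 3, 13)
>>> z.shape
(13, 2)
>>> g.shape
(13, 29)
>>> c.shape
(13, 13)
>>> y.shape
(13, 29, 2, 3)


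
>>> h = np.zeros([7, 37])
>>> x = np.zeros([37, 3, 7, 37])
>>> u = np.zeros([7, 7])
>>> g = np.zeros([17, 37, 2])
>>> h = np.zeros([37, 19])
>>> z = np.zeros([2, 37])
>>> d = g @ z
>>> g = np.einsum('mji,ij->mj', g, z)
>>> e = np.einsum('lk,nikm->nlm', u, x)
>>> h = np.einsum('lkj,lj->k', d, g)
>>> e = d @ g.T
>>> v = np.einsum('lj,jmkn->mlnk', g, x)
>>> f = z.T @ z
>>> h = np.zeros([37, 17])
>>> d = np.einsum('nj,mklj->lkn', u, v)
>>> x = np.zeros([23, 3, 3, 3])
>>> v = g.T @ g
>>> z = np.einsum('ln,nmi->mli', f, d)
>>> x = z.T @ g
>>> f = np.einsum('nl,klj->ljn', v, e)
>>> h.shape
(37, 17)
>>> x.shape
(7, 37, 37)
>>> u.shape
(7, 7)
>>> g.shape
(17, 37)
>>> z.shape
(17, 37, 7)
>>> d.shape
(37, 17, 7)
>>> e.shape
(17, 37, 17)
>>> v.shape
(37, 37)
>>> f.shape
(37, 17, 37)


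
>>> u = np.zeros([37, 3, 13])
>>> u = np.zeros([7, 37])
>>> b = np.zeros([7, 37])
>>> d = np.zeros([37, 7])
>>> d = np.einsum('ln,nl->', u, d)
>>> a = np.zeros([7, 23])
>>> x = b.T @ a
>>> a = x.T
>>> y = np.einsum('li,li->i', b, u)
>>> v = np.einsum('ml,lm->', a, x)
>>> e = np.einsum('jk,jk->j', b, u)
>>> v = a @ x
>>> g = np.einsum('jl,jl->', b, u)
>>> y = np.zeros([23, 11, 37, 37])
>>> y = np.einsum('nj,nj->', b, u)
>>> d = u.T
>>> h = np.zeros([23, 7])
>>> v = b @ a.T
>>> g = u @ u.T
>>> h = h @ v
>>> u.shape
(7, 37)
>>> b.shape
(7, 37)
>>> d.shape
(37, 7)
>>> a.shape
(23, 37)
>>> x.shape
(37, 23)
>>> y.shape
()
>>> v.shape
(7, 23)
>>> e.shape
(7,)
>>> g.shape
(7, 7)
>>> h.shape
(23, 23)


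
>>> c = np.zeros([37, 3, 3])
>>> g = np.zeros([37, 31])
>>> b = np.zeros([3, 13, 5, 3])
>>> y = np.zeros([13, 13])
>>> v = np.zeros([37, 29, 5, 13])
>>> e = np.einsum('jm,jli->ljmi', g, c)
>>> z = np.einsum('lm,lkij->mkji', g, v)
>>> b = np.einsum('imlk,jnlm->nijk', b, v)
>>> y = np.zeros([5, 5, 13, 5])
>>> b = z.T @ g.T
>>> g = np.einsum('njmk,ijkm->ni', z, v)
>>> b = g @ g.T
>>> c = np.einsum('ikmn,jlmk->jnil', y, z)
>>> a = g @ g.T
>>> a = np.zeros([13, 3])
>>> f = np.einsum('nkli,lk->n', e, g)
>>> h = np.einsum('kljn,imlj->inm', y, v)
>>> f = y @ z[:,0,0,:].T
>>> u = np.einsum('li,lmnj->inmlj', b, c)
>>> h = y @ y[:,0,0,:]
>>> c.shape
(31, 5, 5, 29)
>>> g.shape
(31, 37)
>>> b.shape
(31, 31)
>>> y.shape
(5, 5, 13, 5)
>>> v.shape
(37, 29, 5, 13)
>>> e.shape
(3, 37, 31, 3)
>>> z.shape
(31, 29, 13, 5)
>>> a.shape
(13, 3)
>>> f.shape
(5, 5, 13, 31)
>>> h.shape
(5, 5, 13, 5)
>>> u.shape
(31, 5, 5, 31, 29)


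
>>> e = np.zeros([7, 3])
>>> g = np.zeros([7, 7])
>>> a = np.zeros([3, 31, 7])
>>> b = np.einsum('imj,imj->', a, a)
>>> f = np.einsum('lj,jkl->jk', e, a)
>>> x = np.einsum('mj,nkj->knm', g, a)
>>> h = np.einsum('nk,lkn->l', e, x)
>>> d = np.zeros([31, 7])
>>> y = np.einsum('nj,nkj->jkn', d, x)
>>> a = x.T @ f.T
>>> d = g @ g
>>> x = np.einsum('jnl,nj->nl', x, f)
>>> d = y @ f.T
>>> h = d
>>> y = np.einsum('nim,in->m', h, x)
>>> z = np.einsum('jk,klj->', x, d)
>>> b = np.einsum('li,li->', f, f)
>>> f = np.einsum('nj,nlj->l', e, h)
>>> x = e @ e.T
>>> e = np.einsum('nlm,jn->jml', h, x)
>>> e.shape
(7, 3, 3)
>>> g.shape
(7, 7)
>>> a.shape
(7, 3, 3)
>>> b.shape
()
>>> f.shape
(3,)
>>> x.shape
(7, 7)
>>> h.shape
(7, 3, 3)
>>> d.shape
(7, 3, 3)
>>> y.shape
(3,)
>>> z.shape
()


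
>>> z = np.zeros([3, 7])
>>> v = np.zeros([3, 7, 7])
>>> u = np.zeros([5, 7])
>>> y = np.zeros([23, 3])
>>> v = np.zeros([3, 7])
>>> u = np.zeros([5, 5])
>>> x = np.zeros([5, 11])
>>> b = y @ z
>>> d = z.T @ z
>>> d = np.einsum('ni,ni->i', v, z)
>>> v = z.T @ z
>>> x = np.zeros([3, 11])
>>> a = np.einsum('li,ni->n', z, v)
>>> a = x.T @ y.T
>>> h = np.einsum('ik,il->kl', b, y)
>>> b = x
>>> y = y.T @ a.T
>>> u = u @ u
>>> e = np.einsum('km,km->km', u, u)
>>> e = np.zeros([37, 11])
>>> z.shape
(3, 7)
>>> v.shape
(7, 7)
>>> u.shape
(5, 5)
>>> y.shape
(3, 11)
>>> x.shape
(3, 11)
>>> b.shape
(3, 11)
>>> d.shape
(7,)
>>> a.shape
(11, 23)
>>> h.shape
(7, 3)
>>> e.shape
(37, 11)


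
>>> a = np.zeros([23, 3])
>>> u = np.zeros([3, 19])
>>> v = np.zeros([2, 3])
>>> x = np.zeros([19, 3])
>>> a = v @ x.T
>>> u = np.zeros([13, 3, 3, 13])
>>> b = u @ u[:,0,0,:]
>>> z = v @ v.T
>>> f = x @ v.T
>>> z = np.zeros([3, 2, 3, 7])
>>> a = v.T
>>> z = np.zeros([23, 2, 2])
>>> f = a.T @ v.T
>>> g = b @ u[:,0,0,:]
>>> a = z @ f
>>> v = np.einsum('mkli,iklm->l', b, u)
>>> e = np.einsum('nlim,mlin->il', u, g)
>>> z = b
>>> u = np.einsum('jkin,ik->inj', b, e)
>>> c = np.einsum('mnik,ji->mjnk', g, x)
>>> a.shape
(23, 2, 2)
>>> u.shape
(3, 13, 13)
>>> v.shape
(3,)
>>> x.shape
(19, 3)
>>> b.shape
(13, 3, 3, 13)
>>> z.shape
(13, 3, 3, 13)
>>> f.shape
(2, 2)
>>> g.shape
(13, 3, 3, 13)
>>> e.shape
(3, 3)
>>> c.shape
(13, 19, 3, 13)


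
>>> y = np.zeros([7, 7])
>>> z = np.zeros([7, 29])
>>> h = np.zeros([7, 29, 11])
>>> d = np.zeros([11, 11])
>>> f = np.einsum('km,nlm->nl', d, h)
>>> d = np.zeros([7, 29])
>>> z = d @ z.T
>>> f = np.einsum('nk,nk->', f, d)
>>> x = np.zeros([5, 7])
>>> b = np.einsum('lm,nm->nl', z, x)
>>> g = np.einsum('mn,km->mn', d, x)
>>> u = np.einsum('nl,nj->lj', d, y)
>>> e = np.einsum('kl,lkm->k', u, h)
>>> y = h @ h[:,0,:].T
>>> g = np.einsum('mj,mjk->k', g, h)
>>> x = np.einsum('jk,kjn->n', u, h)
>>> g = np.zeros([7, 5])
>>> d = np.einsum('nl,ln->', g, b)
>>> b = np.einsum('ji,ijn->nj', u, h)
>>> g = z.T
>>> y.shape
(7, 29, 7)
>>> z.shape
(7, 7)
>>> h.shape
(7, 29, 11)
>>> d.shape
()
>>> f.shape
()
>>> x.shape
(11,)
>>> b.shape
(11, 29)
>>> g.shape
(7, 7)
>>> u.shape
(29, 7)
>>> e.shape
(29,)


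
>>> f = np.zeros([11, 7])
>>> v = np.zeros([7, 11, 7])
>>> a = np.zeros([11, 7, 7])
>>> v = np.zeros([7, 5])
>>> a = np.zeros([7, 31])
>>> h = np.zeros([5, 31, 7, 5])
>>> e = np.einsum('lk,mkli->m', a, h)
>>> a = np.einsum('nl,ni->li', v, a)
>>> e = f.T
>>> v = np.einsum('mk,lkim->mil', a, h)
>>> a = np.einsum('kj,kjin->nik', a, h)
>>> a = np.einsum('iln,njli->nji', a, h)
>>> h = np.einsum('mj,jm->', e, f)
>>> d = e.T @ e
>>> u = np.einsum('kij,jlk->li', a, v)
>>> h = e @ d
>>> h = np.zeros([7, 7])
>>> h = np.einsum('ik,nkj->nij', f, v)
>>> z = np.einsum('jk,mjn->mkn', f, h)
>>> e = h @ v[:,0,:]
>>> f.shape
(11, 7)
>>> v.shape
(5, 7, 5)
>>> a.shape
(5, 31, 5)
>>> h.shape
(5, 11, 5)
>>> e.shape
(5, 11, 5)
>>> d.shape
(11, 11)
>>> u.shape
(7, 31)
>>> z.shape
(5, 7, 5)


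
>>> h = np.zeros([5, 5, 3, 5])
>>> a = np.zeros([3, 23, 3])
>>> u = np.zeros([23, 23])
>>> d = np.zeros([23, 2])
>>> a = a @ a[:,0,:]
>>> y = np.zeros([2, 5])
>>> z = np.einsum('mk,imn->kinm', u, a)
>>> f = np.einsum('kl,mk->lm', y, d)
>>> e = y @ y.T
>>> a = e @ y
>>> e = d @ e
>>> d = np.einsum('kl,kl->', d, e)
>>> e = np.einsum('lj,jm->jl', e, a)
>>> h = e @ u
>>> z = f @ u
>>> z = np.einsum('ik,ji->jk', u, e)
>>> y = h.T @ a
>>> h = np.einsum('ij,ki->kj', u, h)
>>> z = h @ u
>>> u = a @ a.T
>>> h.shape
(2, 23)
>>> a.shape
(2, 5)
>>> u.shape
(2, 2)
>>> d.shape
()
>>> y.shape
(23, 5)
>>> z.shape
(2, 23)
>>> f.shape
(5, 23)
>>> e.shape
(2, 23)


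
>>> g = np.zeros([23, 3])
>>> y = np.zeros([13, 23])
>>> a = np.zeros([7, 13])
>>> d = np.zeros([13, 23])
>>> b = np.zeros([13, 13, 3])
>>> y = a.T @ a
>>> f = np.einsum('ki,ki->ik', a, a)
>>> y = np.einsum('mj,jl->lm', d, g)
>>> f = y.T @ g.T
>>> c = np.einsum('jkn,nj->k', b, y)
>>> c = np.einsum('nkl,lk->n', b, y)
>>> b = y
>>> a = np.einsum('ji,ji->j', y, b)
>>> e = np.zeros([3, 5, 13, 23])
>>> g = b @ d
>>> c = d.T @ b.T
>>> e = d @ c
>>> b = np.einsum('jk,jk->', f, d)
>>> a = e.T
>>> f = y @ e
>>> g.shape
(3, 23)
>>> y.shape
(3, 13)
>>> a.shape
(3, 13)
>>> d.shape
(13, 23)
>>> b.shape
()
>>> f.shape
(3, 3)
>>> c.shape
(23, 3)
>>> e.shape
(13, 3)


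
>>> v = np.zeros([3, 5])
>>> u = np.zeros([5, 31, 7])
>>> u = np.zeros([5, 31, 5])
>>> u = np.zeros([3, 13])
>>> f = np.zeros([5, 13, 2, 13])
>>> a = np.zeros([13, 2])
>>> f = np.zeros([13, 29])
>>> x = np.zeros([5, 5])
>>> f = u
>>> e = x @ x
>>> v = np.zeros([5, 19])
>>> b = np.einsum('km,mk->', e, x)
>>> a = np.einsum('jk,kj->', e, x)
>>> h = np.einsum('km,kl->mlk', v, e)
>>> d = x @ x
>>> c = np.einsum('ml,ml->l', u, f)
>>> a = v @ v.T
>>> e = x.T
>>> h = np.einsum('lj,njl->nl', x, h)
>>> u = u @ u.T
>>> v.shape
(5, 19)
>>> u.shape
(3, 3)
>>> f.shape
(3, 13)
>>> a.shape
(5, 5)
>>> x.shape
(5, 5)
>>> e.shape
(5, 5)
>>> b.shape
()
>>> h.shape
(19, 5)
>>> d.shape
(5, 5)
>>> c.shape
(13,)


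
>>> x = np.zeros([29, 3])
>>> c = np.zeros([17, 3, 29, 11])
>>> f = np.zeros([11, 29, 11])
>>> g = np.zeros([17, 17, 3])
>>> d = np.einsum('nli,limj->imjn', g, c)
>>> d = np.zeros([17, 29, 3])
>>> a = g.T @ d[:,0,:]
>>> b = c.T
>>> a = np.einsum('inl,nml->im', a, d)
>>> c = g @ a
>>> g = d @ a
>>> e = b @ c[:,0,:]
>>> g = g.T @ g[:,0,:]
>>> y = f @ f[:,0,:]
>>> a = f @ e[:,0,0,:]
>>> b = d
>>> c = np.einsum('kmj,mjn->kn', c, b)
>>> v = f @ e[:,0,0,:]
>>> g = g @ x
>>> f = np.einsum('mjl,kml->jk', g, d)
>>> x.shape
(29, 3)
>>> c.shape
(17, 3)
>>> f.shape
(29, 17)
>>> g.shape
(29, 29, 3)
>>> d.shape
(17, 29, 3)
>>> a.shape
(11, 29, 29)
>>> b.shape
(17, 29, 3)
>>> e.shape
(11, 29, 3, 29)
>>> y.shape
(11, 29, 11)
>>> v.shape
(11, 29, 29)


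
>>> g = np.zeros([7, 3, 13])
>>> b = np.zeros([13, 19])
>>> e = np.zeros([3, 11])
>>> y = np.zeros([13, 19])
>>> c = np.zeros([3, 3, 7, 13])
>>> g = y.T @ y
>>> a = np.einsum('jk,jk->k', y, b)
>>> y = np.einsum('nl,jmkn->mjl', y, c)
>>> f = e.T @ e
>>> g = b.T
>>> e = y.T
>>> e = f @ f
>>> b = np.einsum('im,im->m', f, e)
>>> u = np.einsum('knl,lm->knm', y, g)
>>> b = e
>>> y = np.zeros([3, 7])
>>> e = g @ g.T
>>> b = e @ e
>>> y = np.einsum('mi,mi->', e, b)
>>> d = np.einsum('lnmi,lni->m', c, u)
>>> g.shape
(19, 13)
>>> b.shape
(19, 19)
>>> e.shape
(19, 19)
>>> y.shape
()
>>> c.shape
(3, 3, 7, 13)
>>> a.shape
(19,)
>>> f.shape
(11, 11)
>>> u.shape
(3, 3, 13)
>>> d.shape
(7,)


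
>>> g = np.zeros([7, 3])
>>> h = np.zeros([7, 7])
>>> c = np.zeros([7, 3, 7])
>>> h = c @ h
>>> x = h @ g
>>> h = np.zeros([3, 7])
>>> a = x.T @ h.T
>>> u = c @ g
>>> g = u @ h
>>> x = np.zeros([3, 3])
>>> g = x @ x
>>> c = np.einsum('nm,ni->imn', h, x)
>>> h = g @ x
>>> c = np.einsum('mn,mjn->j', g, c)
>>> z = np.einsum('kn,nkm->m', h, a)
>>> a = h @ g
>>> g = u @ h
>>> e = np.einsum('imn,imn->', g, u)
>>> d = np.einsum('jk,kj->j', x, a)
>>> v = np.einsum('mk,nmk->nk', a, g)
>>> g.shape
(7, 3, 3)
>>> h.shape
(3, 3)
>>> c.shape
(7,)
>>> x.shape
(3, 3)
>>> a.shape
(3, 3)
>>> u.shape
(7, 3, 3)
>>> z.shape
(3,)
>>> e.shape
()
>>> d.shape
(3,)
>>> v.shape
(7, 3)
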